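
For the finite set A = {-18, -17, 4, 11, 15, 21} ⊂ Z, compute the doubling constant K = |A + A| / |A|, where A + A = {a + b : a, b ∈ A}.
K = |A + A| / |A| = 21/6 = 7/2

Enumerate A + A = {a + b : a, b ∈ A}. With |A| = 6, there are |A|^2 = 36 ordered sum pairs; collecting distinct values, A + A = {-36, -35, -34, -14, -13, -7, -6, -3, -2, 3, 4, 8, 15, 19, 22, 25, 26, 30, 32, 36, 42}, so |A + A| = 21. Thus K = 21/6 = 7/2. For comparison, the minimum possible |A + A| over all 6-element sets is 2·6 − 1 = 11 (so min K = 11/6), attained only by arithmetic progressions.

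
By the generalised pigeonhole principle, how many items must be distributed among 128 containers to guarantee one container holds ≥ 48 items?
n = (48 − 1)·128 + 1 = 6017

By the generalised pigeonhole principle, to guarantee some box contains ≥ r objects we need more than (r − 1) · k objects total. Threshold: n = (r − 1) · k + 1. With r = 48 and k = 128: n = 47 · 128 + 1 = 6016 + 1 = 6017. For n = 6016 = 47 · 128, we can put exactly 47 objects in every box, avoiding 48 in any single one — so 6017 is tight.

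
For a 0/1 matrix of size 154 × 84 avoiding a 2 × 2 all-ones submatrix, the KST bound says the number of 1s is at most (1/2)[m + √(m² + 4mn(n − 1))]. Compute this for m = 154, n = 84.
z(154, 84; 2, 2) ≤ (1/2)[154 + √(154² + 4·154·84·83)] = (1/2)[154 + √4318468] = 1116.0462

Kővári–Sós–Turán: let r_1, ..., r_154 be the row sums and z = Σ r_i the total number of 1s. Each pair of columns can share at most one row with both entries 1 (else a 2×2 all-ones block appears), so Σ_i C(r_i, 2) ≤ C(84, 2) = 3486. By convexity Σ_i C(r_i, 2) ≥ 154·C(z/154, 2) = z(z − 154)/(2·154), giving z² − 154z − 154·84·83 ≤ 0 and hence z ≤ (1/2)[154 + √(23716 + 4·1073688)] = (1/2)[154 + √4318468] ≈ (1/2)(154 + 2078.0924) = 1116.0462.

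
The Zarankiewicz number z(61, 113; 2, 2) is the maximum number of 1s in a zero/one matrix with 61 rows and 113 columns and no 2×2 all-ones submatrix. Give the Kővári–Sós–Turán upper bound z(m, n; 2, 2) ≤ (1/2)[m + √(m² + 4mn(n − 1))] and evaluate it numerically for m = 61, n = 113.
z(61, 113; 2, 2) ≤ (1/2)[61 + √(61² + 4·61·113·112)] = (1/2)[61 + √3091785] = 909.6736

Kővári–Sós–Turán: let r_1, ..., r_61 be the row sums and z = Σ r_i the total number of 1s. Each pair of columns can share at most one row with both entries 1 (else a 2×2 all-ones block appears), so Σ_i C(r_i, 2) ≤ C(113, 2) = 6328. By convexity Σ_i C(r_i, 2) ≥ 61·C(z/61, 2) = z(z − 61)/(2·61), giving z² − 61z − 61·113·112 ≤ 0 and hence z ≤ (1/2)[61 + √(3721 + 4·772016)] = (1/2)[61 + √3091785] ≈ (1/2)(61 + 1758.3472) = 909.6736.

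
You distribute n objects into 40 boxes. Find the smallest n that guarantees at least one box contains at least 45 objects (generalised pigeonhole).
n = (45 − 1)·40 + 1 = 1761

By the generalised pigeonhole principle, to guarantee some box contains ≥ r objects we need more than (r − 1) · k objects total. Threshold: n = (r − 1) · k + 1. With r = 45 and k = 40: n = 44 · 40 + 1 = 1760 + 1 = 1761. For n = 1760 = 44 · 40, we can put exactly 44 objects in every box, avoiding 45 in any single one — so 1761 is tight.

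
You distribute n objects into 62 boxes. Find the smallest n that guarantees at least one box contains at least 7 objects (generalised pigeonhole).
n = (7 − 1)·62 + 1 = 373

By the generalised pigeonhole principle, to guarantee some box contains ≥ r objects we need more than (r − 1) · k objects total. Threshold: n = (r − 1) · k + 1. With r = 7 and k = 62: n = 6 · 62 + 1 = 372 + 1 = 373. For n = 372 = 6 · 62, we can put exactly 6 objects in every box, avoiding 7 in any single one — so 373 is tight.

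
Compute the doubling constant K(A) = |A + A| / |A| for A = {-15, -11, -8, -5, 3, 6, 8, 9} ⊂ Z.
K = |A + A| / |A| = 30/8 = 15/4

Enumerate A + A = {a + b : a, b ∈ A}. With |A| = 8, there are |A|^2 = 64 ordered sum pairs; collecting distinct values, A + A = {-30, -26, -23, -22, -20, -19, -16, -13, -12, -10, -9, -8, -7, -6, -5, -3, -2, 0, 1, 3, 4, 6, 9, 11, 12, 14, 15, 16, 17, 18}, so |A + A| = 30. Thus K = 30/8 = 15/4. For comparison, the minimum possible |A + A| over all 8-element sets is 2·8 − 1 = 15 (so min K = 15/8), attained only by arithmetic progressions.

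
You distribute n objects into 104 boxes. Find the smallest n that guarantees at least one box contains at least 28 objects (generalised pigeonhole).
n = (28 − 1)·104 + 1 = 2809

By the generalised pigeonhole principle, to guarantee some box contains ≥ r objects we need more than (r − 1) · k objects total. Threshold: n = (r − 1) · k + 1. With r = 28 and k = 104: n = 27 · 104 + 1 = 2808 + 1 = 2809. For n = 2808 = 27 · 104, we can put exactly 27 objects in every box, avoiding 28 in any single one — so 2809 is tight.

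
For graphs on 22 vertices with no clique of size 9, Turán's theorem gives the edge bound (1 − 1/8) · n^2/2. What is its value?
Turán density bound = (7/8) · 22^2/2 = 847/4 ≈ 211.75

Turán's theorem: ex(n, K_{r+1}) is achieved by the complete r-partite Turán graph T(n, r) with parts as balanced as possible, and is at most (1 − 1/r) · n^2/2. For r = 8, n = 22: the density bound is (7/8) · 484/2 = 847/4 ≈ 211.75. The integer-valued extremum is e(T(22, 8)) = 211, which is strictly less than the density bound 847/4 since 8 ∤ 22 (the parts of T(22, 8) cannot all be equal).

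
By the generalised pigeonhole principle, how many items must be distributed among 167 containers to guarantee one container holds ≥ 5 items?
n = (5 − 1)·167 + 1 = 669

By the generalised pigeonhole principle, to guarantee some box contains ≥ r objects we need more than (r − 1) · k objects total. Threshold: n = (r − 1) · k + 1. With r = 5 and k = 167: n = 4 · 167 + 1 = 668 + 1 = 669. For n = 668 = 4 · 167, we can put exactly 4 objects in every box, avoiding 5 in any single one — so 669 is tight.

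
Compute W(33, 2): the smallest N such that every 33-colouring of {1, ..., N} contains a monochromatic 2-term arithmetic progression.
W(33, 2) = 33 + 1 = 34

A 2-term AP is any pair of integers, so a monochromatic 2-AP exists iff some colour is used at least twice. With 33 colours, the colouring i ↦ i on {1, ..., 33} uses each colour once, avoiding any monochromatic pair, so W(33, 2) > 33. For {1, ..., 34}, pigeonhole forces two integers of the same colour, which form a monochromatic 2-AP. Hence W(33, 2) = 34.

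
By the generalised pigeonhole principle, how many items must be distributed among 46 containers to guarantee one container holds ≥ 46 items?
n = (46 − 1)·46 + 1 = 2071

By the generalised pigeonhole principle, to guarantee some box contains ≥ r objects we need more than (r − 1) · k objects total. Threshold: n = (r − 1) · k + 1. With r = 46 and k = 46: n = 45 · 46 + 1 = 2070 + 1 = 2071. For n = 2070 = 45 · 46, we can put exactly 45 objects in every box, avoiding 46 in any single one — so 2071 is tight.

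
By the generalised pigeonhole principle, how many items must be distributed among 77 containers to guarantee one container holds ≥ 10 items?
n = (10 − 1)·77 + 1 = 694

By the generalised pigeonhole principle, to guarantee some box contains ≥ r objects we need more than (r − 1) · k objects total. Threshold: n = (r − 1) · k + 1. With r = 10 and k = 77: n = 9 · 77 + 1 = 693 + 1 = 694. For n = 693 = 9 · 77, we can put exactly 9 objects in every box, avoiding 10 in any single one — so 694 is tight.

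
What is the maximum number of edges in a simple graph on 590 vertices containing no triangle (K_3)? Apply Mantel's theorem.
ex(590, K_3) = ⌊590^2/4⌋ = 87025

Mantel (1907): a triangle-free graph on n vertices has at most ⌊n^2/4⌋ edges, with equality for the complete bipartite graph K_{⌊n/2⌋, ⌈n/2⌉}. For n = 590: ⌊590^2/4⌋ = ⌊348100/4⌋ = 87025. The extremal graph is K_{295, 295}, which has 295·295 = 87025 edges.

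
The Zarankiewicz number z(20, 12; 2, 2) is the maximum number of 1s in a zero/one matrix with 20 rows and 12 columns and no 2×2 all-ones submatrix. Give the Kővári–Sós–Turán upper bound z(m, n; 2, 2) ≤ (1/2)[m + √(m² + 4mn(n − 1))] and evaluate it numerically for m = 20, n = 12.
z(20, 12; 2, 2) ≤ (1/2)[20 + √(20² + 4·20·12·11)] = (1/2)[20 + √10960] = 62.345

Kővári–Sós–Turán: let r_1, ..., r_20 be the row sums and z = Σ r_i the total number of 1s. Each pair of columns can share at most one row with both entries 1 (else a 2×2 all-ones block appears), so Σ_i C(r_i, 2) ≤ C(12, 2) = 66. By convexity Σ_i C(r_i, 2) ≥ 20·C(z/20, 2) = z(z − 20)/(2·20), giving z² − 20z − 20·12·11 ≤ 0 and hence z ≤ (1/2)[20 + √(400 + 4·2640)] = (1/2)[20 + √10960] ≈ (1/2)(20 + 104.69) = 62.345.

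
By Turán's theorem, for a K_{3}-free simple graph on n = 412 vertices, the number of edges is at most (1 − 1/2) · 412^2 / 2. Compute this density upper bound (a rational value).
Turán density bound = (1/2) · 412^2/2 = 42436

Turán's theorem: ex(n, K_{r+1}) is achieved by the complete r-partite Turán graph T(n, r) with parts as balanced as possible, and is at most (1 − 1/r) · n^2/2. For r = 2, n = 412: the density bound is (1/2) · 169744/2 = 42436. Since 2 ∣ 412, the Turán graph T(412, 2) has parts of equal size 206, and its edge count e(T(412, 2)) = 42436 attains the density bound exactly.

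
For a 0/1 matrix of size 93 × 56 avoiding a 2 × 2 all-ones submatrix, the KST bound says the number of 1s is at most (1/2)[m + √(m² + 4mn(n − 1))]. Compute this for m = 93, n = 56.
z(93, 56; 2, 2) ≤ (1/2)[93 + √(93² + 4·93·56·55)] = (1/2)[93 + √1154409] = 583.7171

Kővári–Sós–Turán: let r_1, ..., r_93 be the row sums and z = Σ r_i the total number of 1s. Each pair of columns can share at most one row with both entries 1 (else a 2×2 all-ones block appears), so Σ_i C(r_i, 2) ≤ C(56, 2) = 1540. By convexity Σ_i C(r_i, 2) ≥ 93·C(z/93, 2) = z(z − 93)/(2·93), giving z² − 93z − 93·56·55 ≤ 0 and hence z ≤ (1/2)[93 + √(8649 + 4·286440)] = (1/2)[93 + √1154409] ≈ (1/2)(93 + 1074.4343) = 583.7171.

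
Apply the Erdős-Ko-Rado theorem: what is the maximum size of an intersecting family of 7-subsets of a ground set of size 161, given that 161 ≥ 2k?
max |F| = C(160, 6) = 21193254160

Erdős-Ko-Rado (1961): when n ≥ 2k, max |F| = C(n−1, k−1). The bound is attained by the star {A : i ∈ A} for any fixed i ∈ [n]. Here C(161−1, 7−1) = C(160, 6) = 21193254160.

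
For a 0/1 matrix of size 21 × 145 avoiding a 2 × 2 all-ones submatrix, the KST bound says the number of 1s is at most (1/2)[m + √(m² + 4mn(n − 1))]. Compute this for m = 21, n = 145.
z(21, 145; 2, 2) ≤ (1/2)[21 + √(21² + 4·21·145·144)] = (1/2)[21 + √1754361] = 672.7615

Kővári–Sós–Turán: let r_1, ..., r_21 be the row sums and z = Σ r_i the total number of 1s. Each pair of columns can share at most one row with both entries 1 (else a 2×2 all-ones block appears), so Σ_i C(r_i, 2) ≤ C(145, 2) = 10440. By convexity Σ_i C(r_i, 2) ≥ 21·C(z/21, 2) = z(z − 21)/(2·21), giving z² − 21z − 21·145·144 ≤ 0 and hence z ≤ (1/2)[21 + √(441 + 4·438480)] = (1/2)[21 + √1754361] ≈ (1/2)(21 + 1324.5229) = 672.7615.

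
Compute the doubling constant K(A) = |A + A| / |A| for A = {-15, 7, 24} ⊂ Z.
K = |A + A| / |A| = 6/3 = 2

Enumerate A + A = {a + b : a, b ∈ A}. With |A| = 3, there are |A|^2 = 9 ordered sum pairs; collecting distinct values, A + A = {-30, -8, 9, 14, 31, 48}, so |A + A| = 6. Thus K = 6/3 = 2. For comparison, the minimum possible |A + A| over all 3-element sets is 2·3 − 1 = 5 (so min K = 5/3), attained only by arithmetic progressions.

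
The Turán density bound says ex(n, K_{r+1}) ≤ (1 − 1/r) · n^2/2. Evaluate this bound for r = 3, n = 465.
Turán density bound = (2/3) · 465^2/2 = 72075

Turán's theorem: ex(n, K_{r+1}) is achieved by the complete r-partite Turán graph T(n, r) with parts as balanced as possible, and is at most (1 − 1/r) · n^2/2. For r = 3, n = 465: the density bound is (2/3) · 216225/2 = 72075. Since 3 ∣ 465, the Turán graph T(465, 3) has parts of equal size 155, and its edge count e(T(465, 3)) = 72075 attains the density bound exactly.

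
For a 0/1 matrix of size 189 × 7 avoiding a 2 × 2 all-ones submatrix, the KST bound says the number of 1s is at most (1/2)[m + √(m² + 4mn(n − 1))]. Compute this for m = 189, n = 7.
z(189, 7; 2, 2) ≤ (1/2)[189 + √(189² + 4·189·7·6)] = (1/2)[189 + √67473] = 224.3778

Kővári–Sós–Turán: let r_1, ..., r_189 be the row sums and z = Σ r_i the total number of 1s. Each pair of columns can share at most one row with both entries 1 (else a 2×2 all-ones block appears), so Σ_i C(r_i, 2) ≤ C(7, 2) = 21. By convexity Σ_i C(r_i, 2) ≥ 189·C(z/189, 2) = z(z − 189)/(2·189), giving z² − 189z − 189·7·6 ≤ 0 and hence z ≤ (1/2)[189 + √(35721 + 4·7938)] = (1/2)[189 + √67473] ≈ (1/2)(189 + 259.7557) = 224.3778.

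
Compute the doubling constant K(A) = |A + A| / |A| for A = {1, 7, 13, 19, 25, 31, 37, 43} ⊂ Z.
K = |A + A| / |A| = 15/8

Enumerate A + A = {a + b : a, b ∈ A}. With |A| = 8, there are |A|^2 = 64 ordered sum pairs; collecting distinct values, A + A = {2, 8, 14, 20, 26, 32, 38, 44, 50, 56, 62, 68, 74, 80, 86}, so |A + A| = 15. Thus K = 15/8. Here |A + A| = 2|A| − 1 = 15, the minimum possible — so K = 15/8 is minimal, which holds iff A is an arithmetic progression.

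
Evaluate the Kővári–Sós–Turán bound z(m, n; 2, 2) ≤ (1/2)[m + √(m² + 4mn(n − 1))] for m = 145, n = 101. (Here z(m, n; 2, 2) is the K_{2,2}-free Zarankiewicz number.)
z(145, 101; 2, 2) ≤ (1/2)[145 + √(145² + 4·145·101·100)] = (1/2)[145 + √5879025] = 1284.835

Kővári–Sós–Turán: let r_1, ..., r_145 be the row sums and z = Σ r_i the total number of 1s. Each pair of columns can share at most one row with both entries 1 (else a 2×2 all-ones block appears), so Σ_i C(r_i, 2) ≤ C(101, 2) = 5050. By convexity Σ_i C(r_i, 2) ≥ 145·C(z/145, 2) = z(z − 145)/(2·145), giving z² − 145z − 145·101·100 ≤ 0 and hence z ≤ (1/2)[145 + √(21025 + 4·1464500)] = (1/2)[145 + √5879025] ≈ (1/2)(145 + 2424.6701) = 1284.835.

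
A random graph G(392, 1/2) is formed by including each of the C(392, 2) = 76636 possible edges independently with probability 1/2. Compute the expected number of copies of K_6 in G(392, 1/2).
E[# K_6] = C(392, 6) · (1/2)^C(6, 2) = 4849391277276 / 2^15 = 1212347819319/8192 ≈ 147991677.162964

For each 6-subset S of vertices (there are C(392, 6) = 4849391277276 such S), let X_S = 1 if S induces a K_6 (all C(6, 2) = 15 edges present). Then P(X_S = 1) = (1/2)^15 = 1/32768. By linearity of expectation, E[# K_6] = C(392, 6) · (1/2)^15 = 4849391277276 / 32768 = 1212347819319/8192 ≈ 147991677.162964.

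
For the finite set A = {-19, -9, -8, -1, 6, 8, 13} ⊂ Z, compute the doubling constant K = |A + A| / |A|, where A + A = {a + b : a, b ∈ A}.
K = |A + A| / |A| = 25/7

Enumerate A + A = {a + b : a, b ∈ A}. With |A| = 7, there are |A|^2 = 49 ordered sum pairs; collecting distinct values, A + A = {-38, -28, -27, -20, -18, -17, -16, -13, -11, -10, -9, -6, -3, -2, -1, 0, 4, 5, 7, 12, 14, 16, 19, 21, 26}, so |A + A| = 25. Thus K = 25/7. For comparison, the minimum possible |A + A| over all 7-element sets is 2·7 − 1 = 13 (so min K = 13/7), attained only by arithmetic progressions.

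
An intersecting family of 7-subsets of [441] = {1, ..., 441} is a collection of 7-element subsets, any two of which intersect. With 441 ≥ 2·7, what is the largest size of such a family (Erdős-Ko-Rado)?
max |F| = C(440, 6) = 9739036511380

Erdős-Ko-Rado (1961): when n ≥ 2k, max |F| = C(n−1, k−1). The bound is attained by the star {A : i ∈ A} for any fixed i ∈ [n]. Here C(441−1, 7−1) = C(440, 6) = 9739036511380.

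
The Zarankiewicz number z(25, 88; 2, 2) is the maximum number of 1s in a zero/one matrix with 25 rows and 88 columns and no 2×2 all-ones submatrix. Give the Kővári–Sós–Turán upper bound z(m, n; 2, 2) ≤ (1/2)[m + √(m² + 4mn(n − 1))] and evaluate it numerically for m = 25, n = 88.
z(25, 88; 2, 2) ≤ (1/2)[25 + √(25² + 4·25·88·87)] = (1/2)[25 + √766225] = 450.1714

Kővári–Sós–Turán: let r_1, ..., r_25 be the row sums and z = Σ r_i the total number of 1s. Each pair of columns can share at most one row with both entries 1 (else a 2×2 all-ones block appears), so Σ_i C(r_i, 2) ≤ C(88, 2) = 3828. By convexity Σ_i C(r_i, 2) ≥ 25·C(z/25, 2) = z(z − 25)/(2·25), giving z² − 25z − 25·88·87 ≤ 0 and hence z ≤ (1/2)[25 + √(625 + 4·191400)] = (1/2)[25 + √766225] ≈ (1/2)(25 + 875.3428) = 450.1714.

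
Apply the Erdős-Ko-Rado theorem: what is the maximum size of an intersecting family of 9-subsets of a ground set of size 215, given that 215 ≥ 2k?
max |F| = C(214, 8) = 95563144300338

The Erdős-Ko-Rado theorem states: for n ≥ 2k, an intersecting family of k-subsets of an n-element set has size at most C(n − 1, k − 1), with equality for 'star' families {A ⊆ [n] : |A| = k, i ∈ A} (fix an element i). For n = 215, k = 9: C(214, 8) = 95563144300338.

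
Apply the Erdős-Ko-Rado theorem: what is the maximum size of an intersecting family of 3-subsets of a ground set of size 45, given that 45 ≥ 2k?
max |F| = C(44, 2) = 946

Erdős-Ko-Rado (1961): when n ≥ 2k, max |F| = C(n−1, k−1). The bound is attained by the star {A : i ∈ A} for any fixed i ∈ [n]. Here C(45−1, 3−1) = C(44, 2) = 946.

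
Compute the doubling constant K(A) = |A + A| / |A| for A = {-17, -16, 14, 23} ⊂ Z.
K = |A + A| / |A| = 10/4 = 5/2

Enumerate A + A = {a + b : a, b ∈ A}. With |A| = 4, there are |A|^2 = 16 ordered sum pairs; collecting distinct values, A + A = {-34, -33, -32, -3, -2, 6, 7, 28, 37, 46}, so |A + A| = 10. Thus K = 10/4 = 5/2. For comparison, the minimum possible |A + A| over all 4-element sets is 2·4 − 1 = 7 (so min K = 7/4), attained only by arithmetic progressions.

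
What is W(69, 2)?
W(69, 2) = 69 + 1 = 70

A 2-term AP is any pair of integers, so a monochromatic 2-AP exists iff some colour is used at least twice. With 69 colours, the colouring i ↦ i on {1, ..., 69} uses each colour once, avoiding any monochromatic pair, so W(69, 2) > 69. For {1, ..., 70}, pigeonhole forces two integers of the same colour, which form a monochromatic 2-AP. Hence W(69, 2) = 70.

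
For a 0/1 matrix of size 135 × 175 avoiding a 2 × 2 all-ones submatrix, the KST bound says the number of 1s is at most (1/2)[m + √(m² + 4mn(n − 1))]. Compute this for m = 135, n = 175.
z(135, 175; 2, 2) ≤ (1/2)[135 + √(135² + 4·135·175·174)] = (1/2)[135 + √16461225] = 2096.1218

Kővári–Sós–Turán: let r_1, ..., r_135 be the row sums and z = Σ r_i the total number of 1s. Each pair of columns can share at most one row with both entries 1 (else a 2×2 all-ones block appears), so Σ_i C(r_i, 2) ≤ C(175, 2) = 15225. By convexity Σ_i C(r_i, 2) ≥ 135·C(z/135, 2) = z(z − 135)/(2·135), giving z² − 135z − 135·175·174 ≤ 0 and hence z ≤ (1/2)[135 + √(18225 + 4·4110750)] = (1/2)[135 + √16461225] ≈ (1/2)(135 + 4057.2435) = 2096.1218.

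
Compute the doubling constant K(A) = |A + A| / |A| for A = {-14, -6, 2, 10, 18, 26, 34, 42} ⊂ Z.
K = |A + A| / |A| = 15/8

Enumerate A + A = {a + b : a, b ∈ A}. With |A| = 8, there are |A|^2 = 64 ordered sum pairs; collecting distinct values, A + A = {-28, -20, -12, -4, 4, 12, 20, 28, 36, 44, 52, 60, 68, 76, 84}, so |A + A| = 15. Thus K = 15/8. Here |A + A| = 2|A| − 1 = 15, the minimum possible — so K = 15/8 is minimal, which holds iff A is an arithmetic progression.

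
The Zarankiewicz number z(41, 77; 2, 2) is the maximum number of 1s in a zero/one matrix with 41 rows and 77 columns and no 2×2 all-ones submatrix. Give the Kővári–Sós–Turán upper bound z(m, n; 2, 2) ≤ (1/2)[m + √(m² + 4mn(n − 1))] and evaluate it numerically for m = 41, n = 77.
z(41, 77; 2, 2) ≤ (1/2)[41 + √(41² + 4·41·77·76)] = (1/2)[41 + √961409] = 510.7573

Kővári–Sós–Turán: let r_1, ..., r_41 be the row sums and z = Σ r_i the total number of 1s. Each pair of columns can share at most one row with both entries 1 (else a 2×2 all-ones block appears), so Σ_i C(r_i, 2) ≤ C(77, 2) = 2926. By convexity Σ_i C(r_i, 2) ≥ 41·C(z/41, 2) = z(z − 41)/(2·41), giving z² − 41z − 41·77·76 ≤ 0 and hence z ≤ (1/2)[41 + √(1681 + 4·239932)] = (1/2)[41 + √961409] ≈ (1/2)(41 + 980.5147) = 510.7573.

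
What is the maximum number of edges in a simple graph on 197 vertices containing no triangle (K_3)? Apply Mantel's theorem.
ex(197, K_3) = ⌊197^2/4⌋ = 9702

Mantel (1907): a triangle-free graph on n vertices has at most ⌊n^2/4⌋ edges, with equality for the complete bipartite graph K_{⌊n/2⌋, ⌈n/2⌉}. For n = 197: ⌊197^2/4⌋ = ⌊38809/4⌋ = 9702. The extremal graph is K_{98, 99}, which has 98·99 = 9702 edges.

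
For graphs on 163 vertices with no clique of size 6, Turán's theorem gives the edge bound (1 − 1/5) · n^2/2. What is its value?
Turán density bound = (4/5) · 163^2/2 = 53138/5 ≈ 10627.6

Turán's theorem: ex(n, K_{r+1}) is achieved by the complete r-partite Turán graph T(n, r) with parts as balanced as possible, and is at most (1 − 1/r) · n^2/2. For r = 5, n = 163: the density bound is (4/5) · 26569/2 = 53138/5 ≈ 10627.6. The integer-valued extremum is e(T(163, 5)) = 10627, which is strictly less than the density bound 53138/5 since 5 ∤ 163 (the parts of T(163, 5) cannot all be equal).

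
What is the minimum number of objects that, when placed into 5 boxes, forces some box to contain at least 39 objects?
n = (39 − 1)·5 + 1 = 191

By the generalised pigeonhole principle, to guarantee some box contains ≥ r objects we need more than (r − 1) · k objects total. Threshold: n = (r − 1) · k + 1. With r = 39 and k = 5: n = 38 · 5 + 1 = 190 + 1 = 191. For n = 190 = 38 · 5, we can put exactly 38 objects in every box, avoiding 39 in any single one — so 191 is tight.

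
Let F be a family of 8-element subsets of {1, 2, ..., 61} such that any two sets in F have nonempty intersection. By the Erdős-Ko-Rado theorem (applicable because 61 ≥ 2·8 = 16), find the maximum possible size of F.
max |F| = C(60, 7) = 386206920

The Erdős-Ko-Rado theorem states: for n ≥ 2k, an intersecting family of k-subsets of an n-element set has size at most C(n − 1, k − 1), with equality for 'star' families {A ⊆ [n] : |A| = k, i ∈ A} (fix an element i). For n = 61, k = 8: C(60, 7) = 386206920.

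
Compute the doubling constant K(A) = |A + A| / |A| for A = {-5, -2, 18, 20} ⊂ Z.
K = |A + A| / |A| = 10/4 = 5/2

Enumerate A + A = {a + b : a, b ∈ A}. With |A| = 4, there are |A|^2 = 16 ordered sum pairs; collecting distinct values, A + A = {-10, -7, -4, 13, 15, 16, 18, 36, 38, 40}, so |A + A| = 10. Thus K = 10/4 = 5/2. For comparison, the minimum possible |A + A| over all 4-element sets is 2·4 − 1 = 7 (so min K = 7/4), attained only by arithmetic progressions.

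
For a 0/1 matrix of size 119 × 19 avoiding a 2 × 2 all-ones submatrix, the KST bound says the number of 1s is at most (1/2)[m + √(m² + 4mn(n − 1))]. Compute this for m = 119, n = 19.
z(119, 19; 2, 2) ≤ (1/2)[119 + √(119² + 4·119·19·18)] = (1/2)[119 + √176953] = 269.8289

Kővári–Sós–Turán: let r_1, ..., r_119 be the row sums and z = Σ r_i the total number of 1s. Each pair of columns can share at most one row with both entries 1 (else a 2×2 all-ones block appears), so Σ_i C(r_i, 2) ≤ C(19, 2) = 171. By convexity Σ_i C(r_i, 2) ≥ 119·C(z/119, 2) = z(z − 119)/(2·119), giving z² − 119z − 119·19·18 ≤ 0 and hence z ≤ (1/2)[119 + √(14161 + 4·40698)] = (1/2)[119 + √176953] ≈ (1/2)(119 + 420.6578) = 269.8289.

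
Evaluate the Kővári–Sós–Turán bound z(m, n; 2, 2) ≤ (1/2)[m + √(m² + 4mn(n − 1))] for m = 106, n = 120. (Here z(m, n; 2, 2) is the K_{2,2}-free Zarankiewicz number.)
z(106, 120; 2, 2) ≤ (1/2)[106 + √(106² + 4·106·120·119)] = (1/2)[106 + √6065956] = 1284.4581

Kővári–Sós–Turán: let r_1, ..., r_106 be the row sums and z = Σ r_i the total number of 1s. Each pair of columns can share at most one row with both entries 1 (else a 2×2 all-ones block appears), so Σ_i C(r_i, 2) ≤ C(120, 2) = 7140. By convexity Σ_i C(r_i, 2) ≥ 106·C(z/106, 2) = z(z − 106)/(2·106), giving z² − 106z − 106·120·119 ≤ 0 and hence z ≤ (1/2)[106 + √(11236 + 4·1513680)] = (1/2)[106 + √6065956] ≈ (1/2)(106 + 2462.9162) = 1284.4581.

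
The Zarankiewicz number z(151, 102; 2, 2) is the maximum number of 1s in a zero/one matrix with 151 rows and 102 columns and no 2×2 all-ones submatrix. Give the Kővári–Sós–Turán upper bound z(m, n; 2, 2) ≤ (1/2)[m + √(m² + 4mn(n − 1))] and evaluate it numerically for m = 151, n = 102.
z(151, 102; 2, 2) ≤ (1/2)[151 + √(151² + 4·151·102·101)] = (1/2)[151 + √6245209] = 1325.0208

Kővári–Sós–Turán: let r_1, ..., r_151 be the row sums and z = Σ r_i the total number of 1s. Each pair of columns can share at most one row with both entries 1 (else a 2×2 all-ones block appears), so Σ_i C(r_i, 2) ≤ C(102, 2) = 5151. By convexity Σ_i C(r_i, 2) ≥ 151·C(z/151, 2) = z(z − 151)/(2·151), giving z² − 151z − 151·102·101 ≤ 0 and hence z ≤ (1/2)[151 + √(22801 + 4·1555602)] = (1/2)[151 + √6245209] ≈ (1/2)(151 + 2499.0416) = 1325.0208.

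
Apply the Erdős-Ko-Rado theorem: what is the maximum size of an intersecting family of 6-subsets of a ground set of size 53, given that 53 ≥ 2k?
max |F| = C(52, 5) = 2598960

The Erdős-Ko-Rado theorem states: for n ≥ 2k, an intersecting family of k-subsets of an n-element set has size at most C(n − 1, k − 1), with equality for 'star' families {A ⊆ [n] : |A| = k, i ∈ A} (fix an element i). For n = 53, k = 6: C(52, 5) = 2598960.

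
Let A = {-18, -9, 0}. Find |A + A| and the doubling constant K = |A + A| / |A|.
K = |A + A| / |A| = 5/3

Enumerate A + A = {a + b : a, b ∈ A}. With |A| = 3, there are |A|^2 = 9 ordered sum pairs; collecting distinct values, A + A = {-36, -27, -18, -9, 0}, so |A + A| = 5. Thus K = 5/3. Here |A + A| = 2|A| − 1 = 5, the minimum possible — so K = 5/3 is minimal, which holds iff A is an arithmetic progression.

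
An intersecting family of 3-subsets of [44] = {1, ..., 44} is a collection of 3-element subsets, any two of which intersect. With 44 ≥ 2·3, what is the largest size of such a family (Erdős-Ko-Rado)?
max |F| = C(43, 2) = 903

The Erdős-Ko-Rado theorem states: for n ≥ 2k, an intersecting family of k-subsets of an n-element set has size at most C(n − 1, k − 1), with equality for 'star' families {A ⊆ [n] : |A| = k, i ∈ A} (fix an element i). For n = 44, k = 3: C(43, 2) = 903.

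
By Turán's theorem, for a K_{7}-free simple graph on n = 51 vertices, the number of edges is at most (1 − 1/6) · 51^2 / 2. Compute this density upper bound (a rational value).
Turán density bound = (5/6) · 51^2/2 = 4335/4 ≈ 1083.75

Turán's theorem: ex(n, K_{r+1}) is achieved by the complete r-partite Turán graph T(n, r) with parts as balanced as possible, and is at most (1 − 1/r) · n^2/2. For r = 6, n = 51: the density bound is (5/6) · 2601/2 = 4335/4 ≈ 1083.75. The integer-valued extremum is e(T(51, 6)) = 1083, which is strictly less than the density bound 4335/4 since 6 ∤ 51 (the parts of T(51, 6) cannot all be equal).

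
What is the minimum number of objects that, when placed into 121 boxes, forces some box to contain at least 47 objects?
n = (47 − 1)·121 + 1 = 5567

By the generalised pigeonhole principle, to guarantee some box contains ≥ r objects we need more than (r − 1) · k objects total. Threshold: n = (r − 1) · k + 1. With r = 47 and k = 121: n = 46 · 121 + 1 = 5566 + 1 = 5567. For n = 5566 = 46 · 121, we can put exactly 46 objects in every box, avoiding 47 in any single one — so 5567 is tight.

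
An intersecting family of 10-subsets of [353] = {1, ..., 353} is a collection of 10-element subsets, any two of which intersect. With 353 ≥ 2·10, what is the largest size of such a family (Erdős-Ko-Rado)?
max |F| = C(352, 9) = 206225598918424800

The Erdős-Ko-Rado theorem states: for n ≥ 2k, an intersecting family of k-subsets of an n-element set has size at most C(n − 1, k − 1), with equality for 'star' families {A ⊆ [n] : |A| = k, i ∈ A} (fix an element i). For n = 353, k = 10: C(352, 9) = 206225598918424800.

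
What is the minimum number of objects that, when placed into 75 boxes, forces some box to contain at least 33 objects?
n = (33 − 1)·75 + 1 = 2401

By the generalised pigeonhole principle, to guarantee some box contains ≥ r objects we need more than (r − 1) · k objects total. Threshold: n = (r − 1) · k + 1. With r = 33 and k = 75: n = 32 · 75 + 1 = 2400 + 1 = 2401. For n = 2400 = 32 · 75, we can put exactly 32 objects in every box, avoiding 33 in any single one — so 2401 is tight.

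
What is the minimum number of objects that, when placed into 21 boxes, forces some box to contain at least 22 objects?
n = (22 − 1)·21 + 1 = 442

By the generalised pigeonhole principle, to guarantee some box contains ≥ r objects we need more than (r − 1) · k objects total. Threshold: n = (r − 1) · k + 1. With r = 22 and k = 21: n = 21 · 21 + 1 = 441 + 1 = 442. For n = 441 = 21 · 21, we can put exactly 21 objects in every box, avoiding 22 in any single one — so 442 is tight.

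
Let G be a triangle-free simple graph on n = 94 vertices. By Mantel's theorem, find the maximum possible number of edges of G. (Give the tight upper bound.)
ex(94, K_3) = ⌊94^2/4⌋ = 2209

Mantel (1907): a triangle-free graph on n vertices has at most ⌊n^2/4⌋ edges, with equality for the complete bipartite graph K_{⌊n/2⌋, ⌈n/2⌉}. For n = 94: ⌊94^2/4⌋ = ⌊8836/4⌋ = 2209. The extremal graph is K_{47, 47}, which has 47·47 = 2209 edges.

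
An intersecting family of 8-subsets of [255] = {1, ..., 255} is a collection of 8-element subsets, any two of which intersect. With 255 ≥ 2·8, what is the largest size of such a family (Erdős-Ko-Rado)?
max |F| = C(254, 7) = 12450563287800

The Erdős-Ko-Rado theorem states: for n ≥ 2k, an intersecting family of k-subsets of an n-element set has size at most C(n − 1, k − 1), with equality for 'star' families {A ⊆ [n] : |A| = k, i ∈ A} (fix an element i). For n = 255, k = 8: C(254, 7) = 12450563287800.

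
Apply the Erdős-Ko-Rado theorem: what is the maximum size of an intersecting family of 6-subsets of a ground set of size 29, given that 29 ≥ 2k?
max |F| = C(28, 5) = 98280

The Erdős-Ko-Rado theorem states: for n ≥ 2k, an intersecting family of k-subsets of an n-element set has size at most C(n − 1, k − 1), with equality for 'star' families {A ⊆ [n] : |A| = k, i ∈ A} (fix an element i). For n = 29, k = 6: C(28, 5) = 98280.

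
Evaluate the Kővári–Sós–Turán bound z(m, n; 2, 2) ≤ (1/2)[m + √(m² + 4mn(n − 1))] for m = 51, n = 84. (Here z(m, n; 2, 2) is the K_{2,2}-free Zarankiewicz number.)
z(51, 84; 2, 2) ≤ (1/2)[51 + √(51² + 4·51·84·83)] = (1/2)[51 + √1424889] = 622.3436

Kővári–Sós–Turán: let r_1, ..., r_51 be the row sums and z = Σ r_i the total number of 1s. Each pair of columns can share at most one row with both entries 1 (else a 2×2 all-ones block appears), so Σ_i C(r_i, 2) ≤ C(84, 2) = 3486. By convexity Σ_i C(r_i, 2) ≥ 51·C(z/51, 2) = z(z − 51)/(2·51), giving z² − 51z − 51·84·83 ≤ 0 and hence z ≤ (1/2)[51 + √(2601 + 4·355572)] = (1/2)[51 + √1424889] ≈ (1/2)(51 + 1193.6871) = 622.3436.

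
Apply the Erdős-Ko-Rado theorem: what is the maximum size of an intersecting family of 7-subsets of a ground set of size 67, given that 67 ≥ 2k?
max |F| = C(66, 6) = 90858768

Erdős-Ko-Rado (1961): when n ≥ 2k, max |F| = C(n−1, k−1). The bound is attained by the star {A : i ∈ A} for any fixed i ∈ [n]. Here C(67−1, 7−1) = C(66, 6) = 90858768.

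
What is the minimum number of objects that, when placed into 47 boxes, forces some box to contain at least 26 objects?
n = (26 − 1)·47 + 1 = 1176

By the generalised pigeonhole principle, to guarantee some box contains ≥ r objects we need more than (r − 1) · k objects total. Threshold: n = (r − 1) · k + 1. With r = 26 and k = 47: n = 25 · 47 + 1 = 1175 + 1 = 1176. For n = 1175 = 25 · 47, we can put exactly 25 objects in every box, avoiding 26 in any single one — so 1176 is tight.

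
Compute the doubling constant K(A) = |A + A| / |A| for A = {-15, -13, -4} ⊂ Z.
K = |A + A| / |A| = 6/3 = 2

Enumerate A + A = {a + b : a, b ∈ A}. With |A| = 3, there are |A|^2 = 9 ordered sum pairs; collecting distinct values, A + A = {-30, -28, -26, -19, -17, -8}, so |A + A| = 6. Thus K = 6/3 = 2. For comparison, the minimum possible |A + A| over all 3-element sets is 2·3 − 1 = 5 (so min K = 5/3), attained only by arithmetic progressions.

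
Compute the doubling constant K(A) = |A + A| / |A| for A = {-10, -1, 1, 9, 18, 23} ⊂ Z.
K = |A + A| / |A| = 20/6 = 10/3

Enumerate A + A = {a + b : a, b ∈ A}. With |A| = 6, there are |A|^2 = 36 ordered sum pairs; collecting distinct values, A + A = {-20, -11, -9, -2, -1, 0, 2, 8, 10, 13, 17, 18, 19, 22, 24, 27, 32, 36, 41, 46}, so |A + A| = 20. Thus K = 20/6 = 10/3. For comparison, the minimum possible |A + A| over all 6-element sets is 2·6 − 1 = 11 (so min K = 11/6), attained only by arithmetic progressions.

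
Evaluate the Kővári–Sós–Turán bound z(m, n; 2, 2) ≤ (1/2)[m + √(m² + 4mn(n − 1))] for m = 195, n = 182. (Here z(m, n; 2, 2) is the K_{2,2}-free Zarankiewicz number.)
z(195, 182; 2, 2) ≤ (1/2)[195 + √(195² + 4·195·182·181)] = (1/2)[195 + √25732785] = 2633.8746

Kővári–Sós–Turán: let r_1, ..., r_195 be the row sums and z = Σ r_i the total number of 1s. Each pair of columns can share at most one row with both entries 1 (else a 2×2 all-ones block appears), so Σ_i C(r_i, 2) ≤ C(182, 2) = 16471. By convexity Σ_i C(r_i, 2) ≥ 195·C(z/195, 2) = z(z − 195)/(2·195), giving z² − 195z − 195·182·181 ≤ 0 and hence z ≤ (1/2)[195 + √(38025 + 4·6423690)] = (1/2)[195 + √25732785] ≈ (1/2)(195 + 5072.7493) = 2633.8746.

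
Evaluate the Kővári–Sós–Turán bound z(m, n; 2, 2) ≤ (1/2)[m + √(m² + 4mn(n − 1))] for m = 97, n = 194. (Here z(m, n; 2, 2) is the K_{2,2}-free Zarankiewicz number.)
z(97, 194; 2, 2) ≤ (1/2)[97 + √(97² + 4·97·194·193)] = (1/2)[97 + √14536905] = 1954.8647

Kővári–Sós–Turán: let r_1, ..., r_97 be the row sums and z = Σ r_i the total number of 1s. Each pair of columns can share at most one row with both entries 1 (else a 2×2 all-ones block appears), so Σ_i C(r_i, 2) ≤ C(194, 2) = 18721. By convexity Σ_i C(r_i, 2) ≥ 97·C(z/97, 2) = z(z − 97)/(2·97), giving z² − 97z − 97·194·193 ≤ 0 and hence z ≤ (1/2)[97 + √(9409 + 4·3631874)] = (1/2)[97 + √14536905] ≈ (1/2)(97 + 3812.7293) = 1954.8647.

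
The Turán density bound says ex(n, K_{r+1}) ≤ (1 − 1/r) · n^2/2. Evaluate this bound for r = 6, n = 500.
Turán density bound = (5/6) · 500^2/2 = 312500/3 ≈ 104166.6667

Turán's theorem: ex(n, K_{r+1}) is achieved by the complete r-partite Turán graph T(n, r) with parts as balanced as possible, and is at most (1 − 1/r) · n^2/2. For r = 6, n = 500: the density bound is (5/6) · 250000/2 = 312500/3 ≈ 104166.6667. The integer-valued extremum is e(T(500, 6)) = 104166, which is strictly less than the density bound 312500/3 since 6 ∤ 500 (the parts of T(500, 6) cannot all be equal).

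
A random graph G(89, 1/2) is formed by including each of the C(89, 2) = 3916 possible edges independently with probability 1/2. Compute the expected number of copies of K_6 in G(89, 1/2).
E[# K_6] = C(89, 6) · (1/2)^C(6, 2) = 581106988 / 2^15 = 145276747/8192 ≈ 17733.977905

For each 6-subset S of vertices (there are C(89, 6) = 581106988 such S), let X_S = 1 if S induces a K_6 (all C(6, 2) = 15 edges present). Then P(X_S = 1) = (1/2)^15 = 1/32768. By linearity of expectation, E[# K_6] = C(89, 6) · (1/2)^15 = 581106988 / 32768 = 145276747/8192 ≈ 17733.977905.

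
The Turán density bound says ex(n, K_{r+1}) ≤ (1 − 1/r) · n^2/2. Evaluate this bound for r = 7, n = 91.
Turán density bound = (6/7) · 91^2/2 = 3549

Turán's theorem: ex(n, K_{r+1}) is achieved by the complete r-partite Turán graph T(n, r) with parts as balanced as possible, and is at most (1 − 1/r) · n^2/2. For r = 7, n = 91: the density bound is (6/7) · 8281/2 = 3549. Since 7 ∣ 91, the Turán graph T(91, 7) has parts of equal size 13, and its edge count e(T(91, 7)) = 3549 attains the density bound exactly.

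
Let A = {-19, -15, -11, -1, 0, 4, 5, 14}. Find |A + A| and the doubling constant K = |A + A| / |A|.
K = |A + A| / |A| = 30/8 = 15/4

Enumerate A + A = {a + b : a, b ∈ A}. With |A| = 8, there are |A|^2 = 64 ordered sum pairs; collecting distinct values, A + A = {-38, -34, -30, -26, -22, -20, -19, -16, -15, -14, -12, -11, -10, -7, -6, -5, -2, -1, 0, 3, 4, 5, 8, 9, 10, 13, 14, 18, 19, 28}, so |A + A| = 30. Thus K = 30/8 = 15/4. For comparison, the minimum possible |A + A| over all 8-element sets is 2·8 − 1 = 15 (so min K = 15/8), attained only by arithmetic progressions.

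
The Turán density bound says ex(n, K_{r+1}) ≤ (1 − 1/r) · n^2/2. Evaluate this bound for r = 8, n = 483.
Turán density bound = (7/8) · 483^2/2 = 1633023/16 ≈ 102063.9375

Turán's theorem: ex(n, K_{r+1}) is achieved by the complete r-partite Turán graph T(n, r) with parts as balanced as possible, and is at most (1 − 1/r) · n^2/2. For r = 8, n = 483: the density bound is (7/8) · 233289/2 = 1633023/16 ≈ 102063.9375. The integer-valued extremum is e(T(483, 8)) = 102063, which is strictly less than the density bound 1633023/16 since 8 ∤ 483 (the parts of T(483, 8) cannot all be equal).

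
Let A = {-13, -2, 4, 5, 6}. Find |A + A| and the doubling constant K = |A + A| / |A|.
K = |A + A| / |A| = 14/5

Enumerate A + A = {a + b : a, b ∈ A}. With |A| = 5, there are |A|^2 = 25 ordered sum pairs; collecting distinct values, A + A = {-26, -15, -9, -8, -7, -4, 2, 3, 4, 8, 9, 10, 11, 12}, so |A + A| = 14. Thus K = 14/5. For comparison, the minimum possible |A + A| over all 5-element sets is 2·5 − 1 = 9 (so min K = 9/5), attained only by arithmetic progressions.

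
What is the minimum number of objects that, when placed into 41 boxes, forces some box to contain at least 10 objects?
n = (10 − 1)·41 + 1 = 370

By the generalised pigeonhole principle, to guarantee some box contains ≥ r objects we need more than (r − 1) · k objects total. Threshold: n = (r − 1) · k + 1. With r = 10 and k = 41: n = 9 · 41 + 1 = 369 + 1 = 370. For n = 369 = 9 · 41, we can put exactly 9 objects in every box, avoiding 10 in any single one — so 370 is tight.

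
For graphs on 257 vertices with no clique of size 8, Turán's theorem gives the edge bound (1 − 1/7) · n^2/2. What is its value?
Turán density bound = (6/7) · 257^2/2 = 198147/7 ≈ 28306.7143

Turán's theorem: ex(n, K_{r+1}) is achieved by the complete r-partite Turán graph T(n, r) with parts as balanced as possible, and is at most (1 − 1/r) · n^2/2. For r = 7, n = 257: the density bound is (6/7) · 66049/2 = 198147/7 ≈ 28306.7143. The integer-valued extremum is e(T(257, 7)) = 28306, which is strictly less than the density bound 198147/7 since 7 ∤ 257 (the parts of T(257, 7) cannot all be equal).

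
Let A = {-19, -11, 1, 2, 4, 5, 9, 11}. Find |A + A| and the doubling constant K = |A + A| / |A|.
K = |A + A| / |A| = 32/8 = 4

Enumerate A + A = {a + b : a, b ∈ A}. With |A| = 8, there are |A|^2 = 64 ordered sum pairs; collecting distinct values, A + A = {-38, -30, -22, -18, -17, -15, -14, -10, -9, -8, -7, -6, -2, 0, 2, 3, 4, 5, 6, 7, 8, 9, 10, 11, 12, 13, 14, 15, 16, 18, 20, 22}, so |A + A| = 32. Thus K = 32/8 = 4. For comparison, the minimum possible |A + A| over all 8-element sets is 2·8 − 1 = 15 (so min K = 15/8), attained only by arithmetic progressions.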